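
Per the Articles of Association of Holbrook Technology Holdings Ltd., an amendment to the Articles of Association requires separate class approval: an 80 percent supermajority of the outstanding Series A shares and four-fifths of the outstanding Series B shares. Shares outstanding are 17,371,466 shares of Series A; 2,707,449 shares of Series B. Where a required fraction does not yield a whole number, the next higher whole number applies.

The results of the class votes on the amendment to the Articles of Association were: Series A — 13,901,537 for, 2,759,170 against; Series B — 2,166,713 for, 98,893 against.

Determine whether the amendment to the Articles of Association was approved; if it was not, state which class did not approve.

Approved — every class gave the required vote.

Series A: 4/5 of 17371466 = 13897172.80, rounded up to 13897173; 13,897,173 required, 13,901,537 in favor — approved.
Series B: 4/5 of 2707449 = 2165959.20, rounded up to 2165960; 2,165,960 required, 2,166,713 in favor — approved.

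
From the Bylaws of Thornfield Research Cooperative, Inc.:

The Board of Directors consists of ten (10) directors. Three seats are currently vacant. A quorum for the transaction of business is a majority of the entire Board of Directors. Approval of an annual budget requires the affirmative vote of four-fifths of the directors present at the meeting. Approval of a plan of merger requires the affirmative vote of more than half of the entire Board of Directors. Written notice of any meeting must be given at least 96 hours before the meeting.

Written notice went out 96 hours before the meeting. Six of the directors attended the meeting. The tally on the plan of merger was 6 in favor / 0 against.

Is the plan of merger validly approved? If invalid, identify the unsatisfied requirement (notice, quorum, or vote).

Notice: 96 hours given; 96 required (96 ≥ 96). Satisfied.
Quorum: 6 present; quorum is 6. Satisfied.
Vote: the plan of merger requires a majority of the entire Board of Directors (10). A majority of 10 is 6, so 6 affirmative votes are needed; 6 voted in favor. Satisfied.

Valid — all requirements satisfied.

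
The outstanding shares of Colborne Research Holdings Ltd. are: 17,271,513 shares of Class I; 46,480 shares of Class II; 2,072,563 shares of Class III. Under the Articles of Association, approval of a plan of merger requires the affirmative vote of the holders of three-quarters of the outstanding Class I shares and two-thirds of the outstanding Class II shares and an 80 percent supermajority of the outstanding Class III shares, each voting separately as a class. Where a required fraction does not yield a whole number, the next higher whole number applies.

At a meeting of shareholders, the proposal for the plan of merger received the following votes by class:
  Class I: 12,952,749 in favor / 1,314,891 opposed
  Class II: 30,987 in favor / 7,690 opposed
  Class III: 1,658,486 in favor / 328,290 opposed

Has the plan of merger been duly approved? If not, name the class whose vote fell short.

Not approved — the Class I shares did not give the required vote.

Class I: 3/4 of 17271513 = 12953634.75, rounded up to 12953635; 12,953,635 required, 12,952,749 in favor — not approved.
Class II: 2/3 of 46480 = 30986.67, rounded up to 30987; 30,987 required, 30,987 in favor — approved.
Class III: 4/5 of 2072563 = 1658050.40, rounded up to 1658051; 1,658,051 required, 1,658,486 in favor — approved.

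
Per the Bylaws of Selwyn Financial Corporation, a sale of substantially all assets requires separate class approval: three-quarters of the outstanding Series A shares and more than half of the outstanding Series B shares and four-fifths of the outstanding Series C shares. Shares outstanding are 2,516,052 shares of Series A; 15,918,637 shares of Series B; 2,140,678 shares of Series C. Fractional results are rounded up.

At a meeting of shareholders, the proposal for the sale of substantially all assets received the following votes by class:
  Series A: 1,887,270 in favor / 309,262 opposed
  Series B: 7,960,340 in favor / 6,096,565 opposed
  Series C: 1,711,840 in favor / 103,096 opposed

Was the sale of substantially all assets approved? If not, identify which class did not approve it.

Series A: 3/4 of 2516052 = 1887039; 1,887,039 required, 1,887,270 in favor — approved.
Series B: a majority of 15918637 is 7959319; 7,959,319 required, 7,960,340 in favor — approved.
Series C: 4/5 of 2140678 = 1712542.40, rounded up to 1712543; 1,712,543 required, 1,711,840 in favor — not approved.

Not approved — the Series C shares did not give the required vote.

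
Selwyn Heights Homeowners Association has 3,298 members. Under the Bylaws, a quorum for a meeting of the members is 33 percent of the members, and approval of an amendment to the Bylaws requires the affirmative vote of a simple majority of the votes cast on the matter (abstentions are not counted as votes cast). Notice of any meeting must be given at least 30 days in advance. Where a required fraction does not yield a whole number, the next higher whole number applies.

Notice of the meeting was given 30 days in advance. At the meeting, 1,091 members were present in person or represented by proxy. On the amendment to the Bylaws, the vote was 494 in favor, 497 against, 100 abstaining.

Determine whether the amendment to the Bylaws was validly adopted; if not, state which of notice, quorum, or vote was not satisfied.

Notice: 30 days given; 30 required. Satisfied.
Quorum: 33% of 3,298 = 1,088.34, rounded up to 1,089; 1,091 present. Satisfied.
Vote: requires a majority of the votes cast (1,091 − 100 abstaining = 991); a majority of 991 is 496, so 496 needed; 494 in favor. Not satisfied.

Invalid — vote requirement not satisfied.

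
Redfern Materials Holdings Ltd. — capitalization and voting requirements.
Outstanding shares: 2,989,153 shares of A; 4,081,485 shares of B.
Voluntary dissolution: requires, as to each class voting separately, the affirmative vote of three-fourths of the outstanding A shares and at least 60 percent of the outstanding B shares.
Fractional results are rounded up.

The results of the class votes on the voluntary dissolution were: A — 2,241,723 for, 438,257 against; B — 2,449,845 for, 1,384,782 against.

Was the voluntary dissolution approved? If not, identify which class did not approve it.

A: 3/4 of 2989153 = 2241864.75, rounded up to 2241865; 2,241,865 required, 2,241,723 in favor — not approved.
B: 3/5 of 4081485 = 2448891; 2,448,891 required, 2,449,845 in favor — approved.

Not approved — the A shares did not give the required vote.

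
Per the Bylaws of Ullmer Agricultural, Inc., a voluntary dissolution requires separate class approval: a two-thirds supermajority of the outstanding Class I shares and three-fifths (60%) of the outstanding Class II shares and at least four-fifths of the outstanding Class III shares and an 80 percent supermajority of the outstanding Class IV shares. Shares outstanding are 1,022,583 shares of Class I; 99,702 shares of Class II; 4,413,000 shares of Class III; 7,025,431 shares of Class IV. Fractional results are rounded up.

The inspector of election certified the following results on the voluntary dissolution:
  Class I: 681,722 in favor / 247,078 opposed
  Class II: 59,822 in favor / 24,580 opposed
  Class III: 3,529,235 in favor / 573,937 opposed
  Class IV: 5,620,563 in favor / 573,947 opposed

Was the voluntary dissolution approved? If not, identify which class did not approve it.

Not approved — the Class III shares did not give the required vote.

Class I: 2/3 of 1022583 = 681722; 681,722 required, 681,722 in favor — approved.
Class II: 3/5 of 99702 = 59821.20, rounded up to 59822; 59,822 required, 59,822 in favor — approved.
Class III: 4/5 of 4413000 = 3530400; 3,530,400 required, 3,529,235 in favor — not approved.
Class IV: 4/5 of 7025431 = 5620344.80, rounded up to 5620345; 5,620,345 required, 5,620,563 in favor — approved.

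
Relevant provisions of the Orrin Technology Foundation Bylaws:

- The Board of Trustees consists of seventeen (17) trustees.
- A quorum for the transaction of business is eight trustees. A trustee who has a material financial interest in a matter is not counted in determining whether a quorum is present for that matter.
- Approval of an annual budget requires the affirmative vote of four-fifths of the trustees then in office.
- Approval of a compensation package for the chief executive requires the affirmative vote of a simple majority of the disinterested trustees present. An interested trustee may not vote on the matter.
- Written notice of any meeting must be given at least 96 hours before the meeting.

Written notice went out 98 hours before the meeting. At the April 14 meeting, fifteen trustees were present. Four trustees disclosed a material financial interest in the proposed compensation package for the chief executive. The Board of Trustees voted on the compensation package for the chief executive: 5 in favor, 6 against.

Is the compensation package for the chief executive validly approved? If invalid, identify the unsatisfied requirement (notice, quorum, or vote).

Notice: 98 hours given; 96 required (98 ≥ 96). Satisfied.
Quorum: 15 present, but the 4 interested trustees do not count, leaving 11. Quorum is 8. Satisfied.
Vote: the compensation package for the chief executive requires a majority of the disinterested trustees present (15 − 4 = 11). A majority of 11 is 6, so 6 affirmative votes are needed; 5 voted in favor. Not satisfied.

Invalid — vote requirement not satisfied.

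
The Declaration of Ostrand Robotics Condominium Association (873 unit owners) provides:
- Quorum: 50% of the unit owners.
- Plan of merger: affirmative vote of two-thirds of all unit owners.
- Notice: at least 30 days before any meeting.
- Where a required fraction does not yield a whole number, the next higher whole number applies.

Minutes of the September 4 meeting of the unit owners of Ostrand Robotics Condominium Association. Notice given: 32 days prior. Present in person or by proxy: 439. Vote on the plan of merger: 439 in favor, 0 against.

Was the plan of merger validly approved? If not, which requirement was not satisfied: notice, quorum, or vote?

Notice: 32 days given; 30 required. Satisfied.
Quorum: 50% of 873 = 436.50, rounded up to 437; 439 present. Satisfied.
Vote: requires two-thirds of all unit owners (873); 2/3 of 873 = 582, so 582 needed; 439 in favor. Not satisfied.

Invalid — vote requirement not satisfied.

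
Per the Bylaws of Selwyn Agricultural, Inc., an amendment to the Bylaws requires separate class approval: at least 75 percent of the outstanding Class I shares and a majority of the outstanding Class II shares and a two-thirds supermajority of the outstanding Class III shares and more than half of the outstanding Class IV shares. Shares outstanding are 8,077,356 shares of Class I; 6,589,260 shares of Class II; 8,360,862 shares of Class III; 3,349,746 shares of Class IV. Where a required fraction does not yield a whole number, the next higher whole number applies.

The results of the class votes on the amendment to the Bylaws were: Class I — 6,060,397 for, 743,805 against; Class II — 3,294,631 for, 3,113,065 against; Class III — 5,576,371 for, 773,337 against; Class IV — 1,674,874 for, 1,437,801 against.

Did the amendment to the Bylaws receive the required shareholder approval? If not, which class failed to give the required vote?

Approved — every class gave the required vote.

Class I: 3/4 of 8077356 = 6058017; 6,058,017 required, 6,060,397 in favor — approved.
Class II: a majority of 6589260 is 3294631; 3,294,631 required, 3,294,631 in favor — approved.
Class III: 2/3 of 8360862 = 5573908; 5,573,908 required, 5,576,371 in favor — approved.
Class IV: a majority of 3349746 is 1674874; 1,674,874 required, 1,674,874 in favor — approved.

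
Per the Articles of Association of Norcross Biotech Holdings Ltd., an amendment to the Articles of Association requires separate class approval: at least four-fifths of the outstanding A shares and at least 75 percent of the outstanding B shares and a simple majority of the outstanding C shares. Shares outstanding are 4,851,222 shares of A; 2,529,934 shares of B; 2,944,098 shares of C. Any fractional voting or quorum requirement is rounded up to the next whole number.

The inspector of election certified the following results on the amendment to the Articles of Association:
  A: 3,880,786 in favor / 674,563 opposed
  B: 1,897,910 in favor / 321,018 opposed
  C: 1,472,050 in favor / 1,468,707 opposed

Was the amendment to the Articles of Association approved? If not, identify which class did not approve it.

Not approved — the A shares did not give the required vote.

A: 4/5 of 4851222 = 3880977.60, rounded up to 3880978; 3,880,978 required, 3,880,786 in favor — not approved.
B: 3/4 of 2529934 = 1897450.50, rounded up to 1897451; 1,897,451 required, 1,897,910 in favor — approved.
C: a majority of 2944098 is 1472050; 1,472,050 required, 1,472,050 in favor — approved.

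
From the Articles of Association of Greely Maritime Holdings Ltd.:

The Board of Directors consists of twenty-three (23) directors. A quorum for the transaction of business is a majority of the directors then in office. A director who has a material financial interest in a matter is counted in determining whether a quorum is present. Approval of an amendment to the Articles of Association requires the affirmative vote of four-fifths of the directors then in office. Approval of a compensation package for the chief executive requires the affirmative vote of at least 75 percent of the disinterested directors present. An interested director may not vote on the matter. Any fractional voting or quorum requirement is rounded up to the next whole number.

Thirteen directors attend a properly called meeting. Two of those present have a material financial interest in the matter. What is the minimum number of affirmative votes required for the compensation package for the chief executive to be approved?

The compensation package for the chief executive requires three-fourths of the disinterested directors present (13 − 2 = 11).
3/4 of 11 = 8.25, rounded up to 9.

9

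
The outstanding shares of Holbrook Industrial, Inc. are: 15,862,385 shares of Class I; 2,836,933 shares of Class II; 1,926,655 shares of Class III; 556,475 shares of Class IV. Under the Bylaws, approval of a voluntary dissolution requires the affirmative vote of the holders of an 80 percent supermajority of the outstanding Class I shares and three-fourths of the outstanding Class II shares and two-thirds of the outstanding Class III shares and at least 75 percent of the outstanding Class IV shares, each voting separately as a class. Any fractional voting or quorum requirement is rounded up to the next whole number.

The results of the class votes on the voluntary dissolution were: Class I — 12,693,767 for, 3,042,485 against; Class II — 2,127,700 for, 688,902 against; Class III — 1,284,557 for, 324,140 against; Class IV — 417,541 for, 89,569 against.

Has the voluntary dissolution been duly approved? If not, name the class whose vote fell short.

Class I: 4/5 of 15862385 = 12689908; 12,689,908 required, 12,693,767 in favor — approved.
Class II: 3/4 of 2836933 = 2127699.75, rounded up to 2127700; 2,127,700 required, 2,127,700 in favor — approved.
Class III: 2/3 of 1926655 = 1284436.67, rounded up to 1284437; 1,284,437 required, 1,284,557 in favor — approved.
Class IV: 3/4 of 556475 = 417356.25, rounded up to 417357; 417,357 required, 417,541 in favor — approved.

Approved — every class gave the required vote.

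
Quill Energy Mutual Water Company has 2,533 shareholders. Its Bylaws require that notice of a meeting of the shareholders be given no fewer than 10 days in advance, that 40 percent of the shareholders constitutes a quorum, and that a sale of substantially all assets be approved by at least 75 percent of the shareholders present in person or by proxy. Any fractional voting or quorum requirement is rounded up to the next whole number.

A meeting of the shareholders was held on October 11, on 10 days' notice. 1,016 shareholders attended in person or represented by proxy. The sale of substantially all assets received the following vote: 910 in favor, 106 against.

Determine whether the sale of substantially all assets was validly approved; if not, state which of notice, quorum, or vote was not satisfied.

Notice: 10 days given; 10 required. Satisfied.
Quorum: 40% of 2,533 = 1,013.20, rounded up to 1,014; 1,016 present. Satisfied.
Vote: requires three-fourths of those present (1,016); 3/4 of 1016 = 762, so 762 needed; 910 in favor. Satisfied.

Valid — all requirements satisfied.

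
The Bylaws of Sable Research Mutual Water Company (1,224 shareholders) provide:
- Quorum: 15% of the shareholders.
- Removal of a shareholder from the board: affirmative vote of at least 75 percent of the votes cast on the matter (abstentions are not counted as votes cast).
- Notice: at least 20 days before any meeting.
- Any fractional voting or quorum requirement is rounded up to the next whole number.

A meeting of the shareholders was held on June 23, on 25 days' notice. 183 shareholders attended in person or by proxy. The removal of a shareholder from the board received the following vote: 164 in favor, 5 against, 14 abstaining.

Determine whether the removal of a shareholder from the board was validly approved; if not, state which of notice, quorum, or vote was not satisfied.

Invalid — quorum requirement not satisfied.

Notice: 25 days given; 20 required. Satisfied.
Quorum: 15% of 1,224 = 183.60, rounded up to 184; 183 present. Not satisfied.
Vote: requires three-fourths of the votes cast (183 − 14 abstaining = 169); 3/4 of 169 = 126.75, rounded up to 127, so 127 needed; 164 in favor. Satisfied.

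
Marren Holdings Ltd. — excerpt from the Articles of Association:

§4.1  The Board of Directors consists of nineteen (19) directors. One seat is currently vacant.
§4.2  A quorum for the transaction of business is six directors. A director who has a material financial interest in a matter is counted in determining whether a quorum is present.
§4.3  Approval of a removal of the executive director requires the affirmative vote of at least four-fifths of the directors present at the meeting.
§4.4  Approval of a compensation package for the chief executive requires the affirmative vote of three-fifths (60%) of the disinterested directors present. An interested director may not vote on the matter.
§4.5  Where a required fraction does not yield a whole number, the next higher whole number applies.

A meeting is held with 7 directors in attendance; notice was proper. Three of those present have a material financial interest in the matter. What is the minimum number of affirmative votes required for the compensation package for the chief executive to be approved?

3

The compensation package for the chief executive requires three-fifths of the disinterested directors present (7 − 3 = 4).
3/5 of 4 = 2.40, rounded up to 3.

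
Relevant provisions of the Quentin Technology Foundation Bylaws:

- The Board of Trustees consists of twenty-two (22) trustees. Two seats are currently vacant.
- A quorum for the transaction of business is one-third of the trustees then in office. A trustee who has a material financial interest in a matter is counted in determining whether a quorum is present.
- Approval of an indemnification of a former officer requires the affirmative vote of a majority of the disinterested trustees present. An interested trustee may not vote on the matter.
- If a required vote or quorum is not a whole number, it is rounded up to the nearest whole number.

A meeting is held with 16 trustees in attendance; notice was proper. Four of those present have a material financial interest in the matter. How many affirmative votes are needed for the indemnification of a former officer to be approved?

7

The indemnification of a former officer requires a majority of the disinterested trustees present (16 − 4 = 12).
A majority of 12 is 7.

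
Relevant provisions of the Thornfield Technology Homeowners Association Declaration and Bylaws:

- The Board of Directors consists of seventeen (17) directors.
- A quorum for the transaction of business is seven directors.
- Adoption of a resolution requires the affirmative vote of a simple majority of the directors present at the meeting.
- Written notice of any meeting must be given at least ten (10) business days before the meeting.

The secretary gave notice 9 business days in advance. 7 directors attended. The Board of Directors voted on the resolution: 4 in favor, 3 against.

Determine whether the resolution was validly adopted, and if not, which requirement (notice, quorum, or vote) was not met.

Invalid — notice requirement not satisfied.

Notice: 9 business days given; 10 required (9 < 10). Not satisfied.
Quorum: 7 present; quorum is 7. Satisfied.
Vote: the resolution requires a majority of the directors present (7). A majority of 7 is 4, so 4 affirmative votes are needed; 4 voted in favor. Satisfied.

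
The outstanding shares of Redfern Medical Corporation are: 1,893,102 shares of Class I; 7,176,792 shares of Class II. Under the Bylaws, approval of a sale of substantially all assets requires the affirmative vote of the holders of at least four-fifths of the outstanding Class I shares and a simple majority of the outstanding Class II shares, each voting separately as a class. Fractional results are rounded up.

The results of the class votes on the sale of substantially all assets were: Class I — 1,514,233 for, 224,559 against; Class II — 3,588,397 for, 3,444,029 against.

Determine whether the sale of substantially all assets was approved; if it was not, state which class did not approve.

Not approved — the Class I shares did not give the required vote.

Class I: 4/5 of 1893102 = 1514481.60, rounded up to 1514482; 1,514,482 required, 1,514,233 in favor — not approved.
Class II: a majority of 7176792 is 3588397; 3,588,397 required, 3,588,397 in favor — approved.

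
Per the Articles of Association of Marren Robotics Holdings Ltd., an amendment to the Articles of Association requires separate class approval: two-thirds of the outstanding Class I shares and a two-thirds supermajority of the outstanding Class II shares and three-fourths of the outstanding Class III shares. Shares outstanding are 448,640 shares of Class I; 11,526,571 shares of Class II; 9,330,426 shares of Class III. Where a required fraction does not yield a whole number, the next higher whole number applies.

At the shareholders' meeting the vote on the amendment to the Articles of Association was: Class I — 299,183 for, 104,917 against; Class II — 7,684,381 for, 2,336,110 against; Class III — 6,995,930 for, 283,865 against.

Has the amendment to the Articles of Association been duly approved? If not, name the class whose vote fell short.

Not approved — the Class III shares did not give the required vote.

Class I: 2/3 of 448640 = 299093.33, rounded up to 299094; 299,094 required, 299,183 in favor — approved.
Class II: 2/3 of 11526571 = 7684380.67, rounded up to 7684381; 7,684,381 required, 7,684,381 in favor — approved.
Class III: 3/4 of 9330426 = 6997819.50, rounded up to 6997820; 6,997,820 required, 6,995,930 in favor — not approved.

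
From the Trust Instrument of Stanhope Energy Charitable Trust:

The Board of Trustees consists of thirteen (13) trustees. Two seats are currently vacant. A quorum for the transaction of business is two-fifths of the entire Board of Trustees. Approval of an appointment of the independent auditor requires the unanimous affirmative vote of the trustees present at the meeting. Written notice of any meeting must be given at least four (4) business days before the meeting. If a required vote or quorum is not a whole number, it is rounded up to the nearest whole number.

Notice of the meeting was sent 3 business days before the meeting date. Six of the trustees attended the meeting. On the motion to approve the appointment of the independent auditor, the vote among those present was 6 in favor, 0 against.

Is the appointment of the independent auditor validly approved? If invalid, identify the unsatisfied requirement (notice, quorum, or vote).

Invalid — notice requirement not satisfied.

Notice: 3 business days given; 4 required (3 < 4). Not satisfied.
Quorum: 6 present; quorum is 6. Satisfied.
Vote: the appointment of the independent auditor requires the unanimous vote of the trustees present (6). Unanimous means all 6, so 6 affirmative votes are needed; 6 voted in favor. Satisfied.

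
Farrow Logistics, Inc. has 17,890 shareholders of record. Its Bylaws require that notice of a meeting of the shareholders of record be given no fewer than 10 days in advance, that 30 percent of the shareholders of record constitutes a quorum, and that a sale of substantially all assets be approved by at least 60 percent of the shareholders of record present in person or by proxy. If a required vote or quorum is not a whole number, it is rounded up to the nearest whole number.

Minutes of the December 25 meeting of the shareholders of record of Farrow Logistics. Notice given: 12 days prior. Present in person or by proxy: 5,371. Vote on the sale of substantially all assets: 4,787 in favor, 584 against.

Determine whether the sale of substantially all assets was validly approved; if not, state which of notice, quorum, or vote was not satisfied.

Valid — all requirements satisfied.

Notice: 12 days given; 10 required. Satisfied.
Quorum: 30% of 17,890 = 5,367; 5,371 present. Satisfied.
Vote: requires three-fifths of those present (5,371); 3/5 of 5371 = 3222.60, rounded up to 3223, so 3,223 needed; 4,787 in favor. Satisfied.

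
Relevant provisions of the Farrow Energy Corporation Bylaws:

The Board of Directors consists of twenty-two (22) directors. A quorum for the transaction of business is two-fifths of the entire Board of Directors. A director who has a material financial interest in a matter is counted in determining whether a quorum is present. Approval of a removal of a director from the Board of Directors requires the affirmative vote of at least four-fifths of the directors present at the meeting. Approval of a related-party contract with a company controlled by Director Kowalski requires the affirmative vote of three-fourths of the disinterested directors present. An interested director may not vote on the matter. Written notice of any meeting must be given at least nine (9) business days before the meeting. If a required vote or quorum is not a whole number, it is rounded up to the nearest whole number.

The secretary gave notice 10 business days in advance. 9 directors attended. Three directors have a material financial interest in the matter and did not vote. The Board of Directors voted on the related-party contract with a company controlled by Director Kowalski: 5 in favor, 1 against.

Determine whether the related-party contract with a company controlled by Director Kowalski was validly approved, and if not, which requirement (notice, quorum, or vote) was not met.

Valid — all requirements satisfied.

Notice: 10 business days given; 9 required (10 ≥ 9). Satisfied.
Quorum: 9 present (interested directors count toward quorum); quorum is 9. Satisfied.
Vote: the related-party contract with a company controlled by Director Kowalski requires three-fourths of the disinterested directors present (9 − 3 = 6). 3/4 of 6 = 4.50, rounded up to 5, so 5 affirmative votes are needed; 5 voted in favor. Satisfied.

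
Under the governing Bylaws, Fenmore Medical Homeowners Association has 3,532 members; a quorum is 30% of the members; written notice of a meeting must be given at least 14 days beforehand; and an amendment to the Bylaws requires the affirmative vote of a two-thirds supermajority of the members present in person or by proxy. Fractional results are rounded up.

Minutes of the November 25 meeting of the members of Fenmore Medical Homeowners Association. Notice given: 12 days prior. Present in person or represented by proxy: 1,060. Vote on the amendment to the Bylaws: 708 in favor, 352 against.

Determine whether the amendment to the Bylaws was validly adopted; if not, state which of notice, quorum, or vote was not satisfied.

Invalid — notice requirement not satisfied.

Notice: 12 days given; 14 required. Not satisfied.
Quorum: 30% of 3,532 = 1,059.60, rounded up to 1,060; 1,060 present. Satisfied.
Vote: requires two-thirds of those present (1,060); 2/3 of 1060 = 706.67, rounded up to 707, so 707 needed; 708 in favor. Satisfied.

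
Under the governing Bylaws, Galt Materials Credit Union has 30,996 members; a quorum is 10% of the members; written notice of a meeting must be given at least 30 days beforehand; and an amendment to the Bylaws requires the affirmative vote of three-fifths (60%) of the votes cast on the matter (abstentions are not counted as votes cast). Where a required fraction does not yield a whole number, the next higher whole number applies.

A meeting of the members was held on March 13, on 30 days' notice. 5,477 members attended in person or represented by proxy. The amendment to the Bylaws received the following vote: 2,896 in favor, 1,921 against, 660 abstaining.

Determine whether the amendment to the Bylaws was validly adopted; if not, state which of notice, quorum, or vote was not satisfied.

Valid — all requirements satisfied.

Notice: 30 days given; 30 required. Satisfied.
Quorum: 10% of 30,996 = 3,099.60, rounded up to 3,100; 5,477 present. Satisfied.
Vote: requires three-fifths of the votes cast (5,477 − 660 abstaining = 4,817); 3/5 of 4817 = 2890.20, rounded up to 2891, so 2,891 needed; 2,896 in favor. Satisfied.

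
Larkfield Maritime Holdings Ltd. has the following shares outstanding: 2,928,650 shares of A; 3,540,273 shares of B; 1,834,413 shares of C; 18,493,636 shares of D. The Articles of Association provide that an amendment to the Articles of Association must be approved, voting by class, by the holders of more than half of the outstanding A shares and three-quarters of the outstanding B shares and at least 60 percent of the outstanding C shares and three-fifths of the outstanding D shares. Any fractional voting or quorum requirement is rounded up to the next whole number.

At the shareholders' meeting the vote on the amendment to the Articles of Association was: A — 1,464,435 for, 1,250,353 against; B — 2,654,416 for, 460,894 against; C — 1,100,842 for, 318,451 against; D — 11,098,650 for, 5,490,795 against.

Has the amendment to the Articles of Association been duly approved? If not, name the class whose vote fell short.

A: a majority of 2928650 is 1464326; 1,464,326 required, 1,464,435 in favor — approved.
B: 3/4 of 3540273 = 2655204.75, rounded up to 2655205; 2,655,205 required, 2,654,416 in favor — not approved.
C: 3/5 of 1834413 = 1100647.80, rounded up to 1100648; 1,100,648 required, 1,100,842 in favor — approved.
D: 3/5 of 18493636 = 11096181.60, rounded up to 11096182; 11,096,182 required, 11,098,650 in favor — approved.

Not approved — the B shares did not give the required vote.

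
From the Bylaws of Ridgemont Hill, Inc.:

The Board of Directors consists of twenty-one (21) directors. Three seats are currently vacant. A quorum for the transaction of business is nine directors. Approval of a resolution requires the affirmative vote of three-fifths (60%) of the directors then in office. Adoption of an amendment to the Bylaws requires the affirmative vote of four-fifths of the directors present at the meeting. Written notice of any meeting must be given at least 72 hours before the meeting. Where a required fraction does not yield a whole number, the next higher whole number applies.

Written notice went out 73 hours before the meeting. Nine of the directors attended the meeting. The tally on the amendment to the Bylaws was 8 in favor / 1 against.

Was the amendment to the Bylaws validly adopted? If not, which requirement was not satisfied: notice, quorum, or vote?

Notice: 73 hours given; 72 required (73 ≥ 72). Satisfied.
Quorum: 9 present; quorum is 9. Satisfied.
Vote: the amendment to the Bylaws requires four-fifths of the directors present (9). 4/5 of 9 = 7.20, rounded up to 8, so 8 affirmative votes are needed; 8 voted in favor. Satisfied.

Valid — all requirements satisfied.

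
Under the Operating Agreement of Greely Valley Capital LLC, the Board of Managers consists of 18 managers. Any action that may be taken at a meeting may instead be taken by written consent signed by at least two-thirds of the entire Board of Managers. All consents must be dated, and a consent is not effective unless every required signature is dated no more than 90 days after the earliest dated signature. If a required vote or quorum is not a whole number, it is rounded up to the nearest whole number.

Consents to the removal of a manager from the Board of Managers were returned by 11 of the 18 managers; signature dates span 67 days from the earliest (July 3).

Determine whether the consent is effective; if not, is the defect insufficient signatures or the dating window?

Signatures required: at least two-thirds of 18 — 2/3 of 18 = 12, so 12 needed; 11 signed. Insufficient.
Dating window: the latest signature is 67 days after the earliest; the limit is 90 days. Within the window.

Not effective — insufficient signatures.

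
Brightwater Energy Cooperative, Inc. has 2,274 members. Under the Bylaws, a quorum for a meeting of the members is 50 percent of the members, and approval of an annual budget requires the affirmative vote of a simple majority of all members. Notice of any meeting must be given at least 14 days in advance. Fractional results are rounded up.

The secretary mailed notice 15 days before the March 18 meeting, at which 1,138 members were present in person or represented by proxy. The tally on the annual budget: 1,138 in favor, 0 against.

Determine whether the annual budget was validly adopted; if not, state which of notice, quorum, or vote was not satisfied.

Valid — all requirements satisfied.

Notice: 15 days given; 14 required. Satisfied.
Quorum: 50% of 2,274 = 1,137; 1,138 present. Satisfied.
Vote: requires a majority of all members (2,274); a majority of 2274 is 1138, so 1,138 needed; 1,138 in favor. Satisfied.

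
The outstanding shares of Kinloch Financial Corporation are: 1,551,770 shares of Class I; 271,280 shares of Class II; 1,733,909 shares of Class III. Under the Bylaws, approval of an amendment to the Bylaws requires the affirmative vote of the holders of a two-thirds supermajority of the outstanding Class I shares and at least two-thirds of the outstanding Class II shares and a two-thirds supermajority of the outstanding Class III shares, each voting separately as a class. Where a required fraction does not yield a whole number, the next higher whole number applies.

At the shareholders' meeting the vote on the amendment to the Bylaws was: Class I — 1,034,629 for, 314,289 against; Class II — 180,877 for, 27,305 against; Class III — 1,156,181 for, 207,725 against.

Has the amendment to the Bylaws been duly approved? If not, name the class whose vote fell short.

Class I: 2/3 of 1551770 = 1034513.33, rounded up to 1034514; 1,034,514 required, 1,034,629 in favor — approved.
Class II: 2/3 of 271280 = 180853.33, rounded up to 180854; 180,854 required, 180,877 in favor — approved.
Class III: 2/3 of 1733909 = 1155939.33, rounded up to 1155940; 1,155,940 required, 1,156,181 in favor — approved.

Approved — every class gave the required vote.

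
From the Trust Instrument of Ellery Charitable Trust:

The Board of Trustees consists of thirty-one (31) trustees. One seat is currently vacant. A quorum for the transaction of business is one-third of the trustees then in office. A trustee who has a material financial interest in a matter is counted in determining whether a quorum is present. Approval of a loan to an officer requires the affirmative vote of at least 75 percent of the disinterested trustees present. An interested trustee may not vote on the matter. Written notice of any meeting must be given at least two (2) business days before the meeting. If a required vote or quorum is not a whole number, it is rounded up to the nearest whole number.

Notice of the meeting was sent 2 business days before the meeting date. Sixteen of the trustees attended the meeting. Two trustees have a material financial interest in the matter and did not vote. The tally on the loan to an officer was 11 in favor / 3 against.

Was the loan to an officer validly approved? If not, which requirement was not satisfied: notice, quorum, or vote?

Valid — all requirements satisfied.

Notice: 2 business days given; 2 required (2 ≥ 2). Satisfied.
Quorum: 16 present (interested trustees count toward quorum); quorum is 10. Satisfied.
Vote: the loan to an officer requires three-fourths of the disinterested trustees present (16 − 2 = 14). 3/4 of 14 = 10.50, rounded up to 11, so 11 affirmative votes are needed; 11 voted in favor. Satisfied.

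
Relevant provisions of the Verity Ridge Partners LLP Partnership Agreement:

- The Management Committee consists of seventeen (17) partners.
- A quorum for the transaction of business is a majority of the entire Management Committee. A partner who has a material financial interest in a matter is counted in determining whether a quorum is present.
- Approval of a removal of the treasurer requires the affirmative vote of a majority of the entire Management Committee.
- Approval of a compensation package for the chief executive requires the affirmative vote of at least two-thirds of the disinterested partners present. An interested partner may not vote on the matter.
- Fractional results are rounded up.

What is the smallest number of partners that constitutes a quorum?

9

A majority of 17 is 9.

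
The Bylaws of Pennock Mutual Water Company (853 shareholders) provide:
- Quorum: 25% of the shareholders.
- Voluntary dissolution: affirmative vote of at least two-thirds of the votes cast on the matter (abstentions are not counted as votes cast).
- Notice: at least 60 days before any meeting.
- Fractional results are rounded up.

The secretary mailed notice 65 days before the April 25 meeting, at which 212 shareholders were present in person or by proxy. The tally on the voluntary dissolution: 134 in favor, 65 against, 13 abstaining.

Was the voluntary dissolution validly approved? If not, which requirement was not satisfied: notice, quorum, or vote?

Notice: 65 days given; 60 required. Satisfied.
Quorum: 25% of 853 = 213.25, rounded up to 214; 212 present. Not satisfied.
Vote: requires two-thirds of the votes cast (212 − 13 abstaining = 199); 2/3 of 199 = 132.67, rounded up to 133, so 133 needed; 134 in favor. Satisfied.

Invalid — quorum requirement not satisfied.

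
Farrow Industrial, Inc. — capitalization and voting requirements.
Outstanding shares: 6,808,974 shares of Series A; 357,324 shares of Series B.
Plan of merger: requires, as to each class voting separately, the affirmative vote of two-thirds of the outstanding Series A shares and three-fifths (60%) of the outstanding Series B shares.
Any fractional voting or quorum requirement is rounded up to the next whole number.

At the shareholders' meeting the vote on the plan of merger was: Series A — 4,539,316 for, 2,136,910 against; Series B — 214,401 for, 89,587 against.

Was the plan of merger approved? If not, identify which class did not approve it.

Series A: 2/3 of 6808974 = 4539316; 4,539,316 required, 4,539,316 in favor — approved.
Series B: 3/5 of 357324 = 214394.40, rounded up to 214395; 214,395 required, 214,401 in favor — approved.

Approved — every class gave the required vote.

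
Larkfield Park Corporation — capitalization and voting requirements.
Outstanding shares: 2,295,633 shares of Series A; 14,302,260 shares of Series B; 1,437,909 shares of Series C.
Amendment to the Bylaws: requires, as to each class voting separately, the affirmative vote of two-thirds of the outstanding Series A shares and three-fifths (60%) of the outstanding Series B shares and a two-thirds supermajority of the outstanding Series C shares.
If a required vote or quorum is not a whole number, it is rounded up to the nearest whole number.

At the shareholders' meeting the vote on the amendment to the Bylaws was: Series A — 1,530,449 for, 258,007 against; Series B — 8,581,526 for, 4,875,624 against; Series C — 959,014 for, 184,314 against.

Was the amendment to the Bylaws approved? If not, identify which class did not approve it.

Series A: 2/3 of 2295633 = 1530422; 1,530,422 required, 1,530,449 in favor — approved.
Series B: 3/5 of 14302260 = 8581356; 8,581,356 required, 8,581,526 in favor — approved.
Series C: 2/3 of 1437909 = 958606; 958,606 required, 959,014 in favor — approved.

Approved — every class gave the required vote.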